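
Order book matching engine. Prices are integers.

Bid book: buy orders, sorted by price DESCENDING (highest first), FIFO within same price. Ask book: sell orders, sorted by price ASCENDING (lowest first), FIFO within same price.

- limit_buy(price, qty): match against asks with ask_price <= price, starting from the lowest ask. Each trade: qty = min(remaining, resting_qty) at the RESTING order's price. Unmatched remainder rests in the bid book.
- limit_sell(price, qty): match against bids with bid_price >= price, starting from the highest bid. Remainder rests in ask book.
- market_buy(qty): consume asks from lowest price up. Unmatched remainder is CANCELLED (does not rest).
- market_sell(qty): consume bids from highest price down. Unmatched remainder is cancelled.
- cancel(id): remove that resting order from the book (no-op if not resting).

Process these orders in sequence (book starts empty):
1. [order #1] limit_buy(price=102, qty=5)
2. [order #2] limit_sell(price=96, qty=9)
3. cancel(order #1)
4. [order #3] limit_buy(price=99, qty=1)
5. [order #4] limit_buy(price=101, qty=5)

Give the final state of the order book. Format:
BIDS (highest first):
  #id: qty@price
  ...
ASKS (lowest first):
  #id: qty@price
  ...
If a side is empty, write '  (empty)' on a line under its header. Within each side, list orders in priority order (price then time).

Answer: BIDS (highest first):
  #4: 2@101
ASKS (lowest first):
  (empty)

Derivation:
After op 1 [order #1] limit_buy(price=102, qty=5): fills=none; bids=[#1:5@102] asks=[-]
After op 2 [order #2] limit_sell(price=96, qty=9): fills=#1x#2:5@102; bids=[-] asks=[#2:4@96]
After op 3 cancel(order #1): fills=none; bids=[-] asks=[#2:4@96]
After op 4 [order #3] limit_buy(price=99, qty=1): fills=#3x#2:1@96; bids=[-] asks=[#2:3@96]
After op 5 [order #4] limit_buy(price=101, qty=5): fills=#4x#2:3@96; bids=[#4:2@101] asks=[-]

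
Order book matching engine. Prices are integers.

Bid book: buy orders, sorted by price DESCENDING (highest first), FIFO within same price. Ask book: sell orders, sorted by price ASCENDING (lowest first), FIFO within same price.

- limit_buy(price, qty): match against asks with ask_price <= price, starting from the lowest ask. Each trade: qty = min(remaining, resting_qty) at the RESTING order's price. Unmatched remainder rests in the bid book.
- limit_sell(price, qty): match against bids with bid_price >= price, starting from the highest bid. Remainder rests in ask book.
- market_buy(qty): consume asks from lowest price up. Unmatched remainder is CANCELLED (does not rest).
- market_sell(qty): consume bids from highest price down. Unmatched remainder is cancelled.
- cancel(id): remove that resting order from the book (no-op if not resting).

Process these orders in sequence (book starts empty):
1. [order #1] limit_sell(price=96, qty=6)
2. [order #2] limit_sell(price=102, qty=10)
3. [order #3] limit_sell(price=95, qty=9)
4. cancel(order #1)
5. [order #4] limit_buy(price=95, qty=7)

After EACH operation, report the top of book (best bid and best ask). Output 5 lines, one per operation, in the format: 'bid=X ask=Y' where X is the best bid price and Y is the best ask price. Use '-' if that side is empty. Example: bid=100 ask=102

After op 1 [order #1] limit_sell(price=96, qty=6): fills=none; bids=[-] asks=[#1:6@96]
After op 2 [order #2] limit_sell(price=102, qty=10): fills=none; bids=[-] asks=[#1:6@96 #2:10@102]
After op 3 [order #3] limit_sell(price=95, qty=9): fills=none; bids=[-] asks=[#3:9@95 #1:6@96 #2:10@102]
After op 4 cancel(order #1): fills=none; bids=[-] asks=[#3:9@95 #2:10@102]
After op 5 [order #4] limit_buy(price=95, qty=7): fills=#4x#3:7@95; bids=[-] asks=[#3:2@95 #2:10@102]

Answer: bid=- ask=96
bid=- ask=96
bid=- ask=95
bid=- ask=95
bid=- ask=95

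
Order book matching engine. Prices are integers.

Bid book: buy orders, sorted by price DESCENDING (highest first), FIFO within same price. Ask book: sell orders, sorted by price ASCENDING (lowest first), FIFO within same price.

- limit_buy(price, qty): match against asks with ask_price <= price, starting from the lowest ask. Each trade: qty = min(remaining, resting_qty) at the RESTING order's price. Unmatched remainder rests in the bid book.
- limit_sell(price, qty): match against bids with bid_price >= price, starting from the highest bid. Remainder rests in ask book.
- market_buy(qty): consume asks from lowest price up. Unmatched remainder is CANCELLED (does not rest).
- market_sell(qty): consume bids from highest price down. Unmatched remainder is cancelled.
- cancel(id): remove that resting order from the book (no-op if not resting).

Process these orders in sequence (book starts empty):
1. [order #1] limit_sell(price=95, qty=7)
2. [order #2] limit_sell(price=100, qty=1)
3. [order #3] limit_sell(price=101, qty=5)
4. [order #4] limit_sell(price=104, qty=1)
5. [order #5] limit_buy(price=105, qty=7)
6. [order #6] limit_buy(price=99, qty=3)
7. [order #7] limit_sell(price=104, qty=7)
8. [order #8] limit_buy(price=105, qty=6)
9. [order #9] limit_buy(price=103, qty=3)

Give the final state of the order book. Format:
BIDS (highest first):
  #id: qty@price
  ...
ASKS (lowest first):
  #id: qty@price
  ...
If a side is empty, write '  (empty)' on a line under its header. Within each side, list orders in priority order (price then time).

Answer: BIDS (highest first):
  #9: 3@103
  #6: 3@99
ASKS (lowest first):
  #4: 1@104
  #7: 7@104

Derivation:
After op 1 [order #1] limit_sell(price=95, qty=7): fills=none; bids=[-] asks=[#1:7@95]
After op 2 [order #2] limit_sell(price=100, qty=1): fills=none; bids=[-] asks=[#1:7@95 #2:1@100]
After op 3 [order #3] limit_sell(price=101, qty=5): fills=none; bids=[-] asks=[#1:7@95 #2:1@100 #3:5@101]
After op 4 [order #4] limit_sell(price=104, qty=1): fills=none; bids=[-] asks=[#1:7@95 #2:1@100 #3:5@101 #4:1@104]
After op 5 [order #5] limit_buy(price=105, qty=7): fills=#5x#1:7@95; bids=[-] asks=[#2:1@100 #3:5@101 #4:1@104]
After op 6 [order #6] limit_buy(price=99, qty=3): fills=none; bids=[#6:3@99] asks=[#2:1@100 #3:5@101 #4:1@104]
After op 7 [order #7] limit_sell(price=104, qty=7): fills=none; bids=[#6:3@99] asks=[#2:1@100 #3:5@101 #4:1@104 #7:7@104]
After op 8 [order #8] limit_buy(price=105, qty=6): fills=#8x#2:1@100 #8x#3:5@101; bids=[#6:3@99] asks=[#4:1@104 #7:7@104]
After op 9 [order #9] limit_buy(price=103, qty=3): fills=none; bids=[#9:3@103 #6:3@99] asks=[#4:1@104 #7:7@104]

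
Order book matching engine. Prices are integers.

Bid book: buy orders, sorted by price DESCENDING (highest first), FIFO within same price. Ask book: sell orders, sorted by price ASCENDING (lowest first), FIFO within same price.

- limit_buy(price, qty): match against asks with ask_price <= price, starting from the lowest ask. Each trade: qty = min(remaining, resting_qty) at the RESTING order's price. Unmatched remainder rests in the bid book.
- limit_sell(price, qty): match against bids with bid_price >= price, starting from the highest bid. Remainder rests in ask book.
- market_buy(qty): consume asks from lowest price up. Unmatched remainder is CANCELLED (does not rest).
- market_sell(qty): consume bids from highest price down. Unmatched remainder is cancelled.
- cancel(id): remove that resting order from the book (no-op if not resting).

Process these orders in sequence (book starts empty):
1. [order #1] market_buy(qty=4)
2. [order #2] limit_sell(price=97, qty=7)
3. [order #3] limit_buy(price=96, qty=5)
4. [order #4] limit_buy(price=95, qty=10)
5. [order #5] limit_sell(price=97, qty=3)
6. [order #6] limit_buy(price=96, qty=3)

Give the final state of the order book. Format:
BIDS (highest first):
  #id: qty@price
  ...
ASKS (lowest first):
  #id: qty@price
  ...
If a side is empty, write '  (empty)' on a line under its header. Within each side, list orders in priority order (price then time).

Answer: BIDS (highest first):
  #3: 5@96
  #6: 3@96
  #4: 10@95
ASKS (lowest first):
  #2: 7@97
  #5: 3@97

Derivation:
After op 1 [order #1] market_buy(qty=4): fills=none; bids=[-] asks=[-]
After op 2 [order #2] limit_sell(price=97, qty=7): fills=none; bids=[-] asks=[#2:7@97]
After op 3 [order #3] limit_buy(price=96, qty=5): fills=none; bids=[#3:5@96] asks=[#2:7@97]
After op 4 [order #4] limit_buy(price=95, qty=10): fills=none; bids=[#3:5@96 #4:10@95] asks=[#2:7@97]
After op 5 [order #5] limit_sell(price=97, qty=3): fills=none; bids=[#3:5@96 #4:10@95] asks=[#2:7@97 #5:3@97]
After op 6 [order #6] limit_buy(price=96, qty=3): fills=none; bids=[#3:5@96 #6:3@96 #4:10@95] asks=[#2:7@97 #5:3@97]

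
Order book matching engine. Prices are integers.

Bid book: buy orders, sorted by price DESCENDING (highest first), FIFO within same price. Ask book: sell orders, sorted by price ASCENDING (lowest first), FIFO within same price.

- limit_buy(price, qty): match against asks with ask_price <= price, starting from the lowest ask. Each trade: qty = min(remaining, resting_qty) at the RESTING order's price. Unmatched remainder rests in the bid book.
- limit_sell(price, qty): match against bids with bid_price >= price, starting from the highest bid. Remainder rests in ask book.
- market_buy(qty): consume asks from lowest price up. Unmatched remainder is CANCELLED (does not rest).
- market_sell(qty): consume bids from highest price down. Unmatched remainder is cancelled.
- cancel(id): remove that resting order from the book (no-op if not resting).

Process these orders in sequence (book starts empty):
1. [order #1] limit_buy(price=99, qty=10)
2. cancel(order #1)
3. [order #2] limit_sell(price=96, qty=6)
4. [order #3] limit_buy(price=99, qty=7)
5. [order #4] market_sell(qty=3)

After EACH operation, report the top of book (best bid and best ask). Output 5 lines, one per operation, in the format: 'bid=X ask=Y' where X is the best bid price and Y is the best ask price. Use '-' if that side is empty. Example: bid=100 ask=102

After op 1 [order #1] limit_buy(price=99, qty=10): fills=none; bids=[#1:10@99] asks=[-]
After op 2 cancel(order #1): fills=none; bids=[-] asks=[-]
After op 3 [order #2] limit_sell(price=96, qty=6): fills=none; bids=[-] asks=[#2:6@96]
After op 4 [order #3] limit_buy(price=99, qty=7): fills=#3x#2:6@96; bids=[#3:1@99] asks=[-]
After op 5 [order #4] market_sell(qty=3): fills=#3x#4:1@99; bids=[-] asks=[-]

Answer: bid=99 ask=-
bid=- ask=-
bid=- ask=96
bid=99 ask=-
bid=- ask=-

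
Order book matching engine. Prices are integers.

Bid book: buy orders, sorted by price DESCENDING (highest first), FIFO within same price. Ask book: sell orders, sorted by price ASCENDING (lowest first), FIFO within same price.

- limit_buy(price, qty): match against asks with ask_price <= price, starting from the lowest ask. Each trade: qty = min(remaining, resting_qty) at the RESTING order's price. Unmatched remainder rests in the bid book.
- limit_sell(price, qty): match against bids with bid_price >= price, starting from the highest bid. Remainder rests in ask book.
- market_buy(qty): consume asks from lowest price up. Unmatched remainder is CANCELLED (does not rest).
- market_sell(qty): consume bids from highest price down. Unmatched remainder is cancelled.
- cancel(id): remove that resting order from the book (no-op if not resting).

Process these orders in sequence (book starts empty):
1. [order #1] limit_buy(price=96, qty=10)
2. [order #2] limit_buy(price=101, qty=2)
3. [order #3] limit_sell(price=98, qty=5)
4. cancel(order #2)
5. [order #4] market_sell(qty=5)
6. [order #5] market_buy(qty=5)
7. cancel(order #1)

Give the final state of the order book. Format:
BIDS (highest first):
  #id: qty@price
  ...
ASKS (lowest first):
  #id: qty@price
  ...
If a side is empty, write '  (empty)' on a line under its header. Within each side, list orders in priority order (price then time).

After op 1 [order #1] limit_buy(price=96, qty=10): fills=none; bids=[#1:10@96] asks=[-]
After op 2 [order #2] limit_buy(price=101, qty=2): fills=none; bids=[#2:2@101 #1:10@96] asks=[-]
After op 3 [order #3] limit_sell(price=98, qty=5): fills=#2x#3:2@101; bids=[#1:10@96] asks=[#3:3@98]
After op 4 cancel(order #2): fills=none; bids=[#1:10@96] asks=[#3:3@98]
After op 5 [order #4] market_sell(qty=5): fills=#1x#4:5@96; bids=[#1:5@96] asks=[#3:3@98]
After op 6 [order #5] market_buy(qty=5): fills=#5x#3:3@98; bids=[#1:5@96] asks=[-]
After op 7 cancel(order #1): fills=none; bids=[-] asks=[-]

Answer: BIDS (highest first):
  (empty)
ASKS (lowest first):
  (empty)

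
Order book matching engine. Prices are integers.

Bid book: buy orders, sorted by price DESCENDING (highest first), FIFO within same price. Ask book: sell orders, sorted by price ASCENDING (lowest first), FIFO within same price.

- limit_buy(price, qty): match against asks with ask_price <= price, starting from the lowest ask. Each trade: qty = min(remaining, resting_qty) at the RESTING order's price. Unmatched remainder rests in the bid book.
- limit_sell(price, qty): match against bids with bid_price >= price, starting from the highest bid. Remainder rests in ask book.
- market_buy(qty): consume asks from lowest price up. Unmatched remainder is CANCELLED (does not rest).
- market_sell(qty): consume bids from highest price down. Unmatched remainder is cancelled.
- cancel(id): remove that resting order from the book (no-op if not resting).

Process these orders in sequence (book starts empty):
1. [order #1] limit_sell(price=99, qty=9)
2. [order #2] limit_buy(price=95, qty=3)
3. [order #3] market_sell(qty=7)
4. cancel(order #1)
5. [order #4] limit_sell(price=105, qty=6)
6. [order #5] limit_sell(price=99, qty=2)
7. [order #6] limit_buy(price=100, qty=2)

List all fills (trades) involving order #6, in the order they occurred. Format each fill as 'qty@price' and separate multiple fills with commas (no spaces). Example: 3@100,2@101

Answer: 2@99

Derivation:
After op 1 [order #1] limit_sell(price=99, qty=9): fills=none; bids=[-] asks=[#1:9@99]
After op 2 [order #2] limit_buy(price=95, qty=3): fills=none; bids=[#2:3@95] asks=[#1:9@99]
After op 3 [order #3] market_sell(qty=7): fills=#2x#3:3@95; bids=[-] asks=[#1:9@99]
After op 4 cancel(order #1): fills=none; bids=[-] asks=[-]
After op 5 [order #4] limit_sell(price=105, qty=6): fills=none; bids=[-] asks=[#4:6@105]
After op 6 [order #5] limit_sell(price=99, qty=2): fills=none; bids=[-] asks=[#5:2@99 #4:6@105]
After op 7 [order #6] limit_buy(price=100, qty=2): fills=#6x#5:2@99; bids=[-] asks=[#4:6@105]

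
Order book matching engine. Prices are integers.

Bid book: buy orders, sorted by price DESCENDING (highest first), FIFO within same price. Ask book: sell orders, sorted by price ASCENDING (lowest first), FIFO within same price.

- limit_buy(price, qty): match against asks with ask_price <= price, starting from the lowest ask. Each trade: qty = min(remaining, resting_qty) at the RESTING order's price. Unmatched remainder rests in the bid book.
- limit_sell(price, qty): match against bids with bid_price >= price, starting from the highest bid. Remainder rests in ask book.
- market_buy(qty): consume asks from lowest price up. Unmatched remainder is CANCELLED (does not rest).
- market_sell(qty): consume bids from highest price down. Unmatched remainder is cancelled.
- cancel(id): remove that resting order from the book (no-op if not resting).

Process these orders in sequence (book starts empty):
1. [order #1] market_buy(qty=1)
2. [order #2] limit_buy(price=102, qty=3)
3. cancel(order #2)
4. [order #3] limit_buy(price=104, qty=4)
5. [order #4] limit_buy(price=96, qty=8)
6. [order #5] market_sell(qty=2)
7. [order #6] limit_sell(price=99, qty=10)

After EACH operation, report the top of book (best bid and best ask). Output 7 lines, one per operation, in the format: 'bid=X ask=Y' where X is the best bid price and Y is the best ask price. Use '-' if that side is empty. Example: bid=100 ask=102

After op 1 [order #1] market_buy(qty=1): fills=none; bids=[-] asks=[-]
After op 2 [order #2] limit_buy(price=102, qty=3): fills=none; bids=[#2:3@102] asks=[-]
After op 3 cancel(order #2): fills=none; bids=[-] asks=[-]
After op 4 [order #3] limit_buy(price=104, qty=4): fills=none; bids=[#3:4@104] asks=[-]
After op 5 [order #4] limit_buy(price=96, qty=8): fills=none; bids=[#3:4@104 #4:8@96] asks=[-]
After op 6 [order #5] market_sell(qty=2): fills=#3x#5:2@104; bids=[#3:2@104 #4:8@96] asks=[-]
After op 7 [order #6] limit_sell(price=99, qty=10): fills=#3x#6:2@104; bids=[#4:8@96] asks=[#6:8@99]

Answer: bid=- ask=-
bid=102 ask=-
bid=- ask=-
bid=104 ask=-
bid=104 ask=-
bid=104 ask=-
bid=96 ask=99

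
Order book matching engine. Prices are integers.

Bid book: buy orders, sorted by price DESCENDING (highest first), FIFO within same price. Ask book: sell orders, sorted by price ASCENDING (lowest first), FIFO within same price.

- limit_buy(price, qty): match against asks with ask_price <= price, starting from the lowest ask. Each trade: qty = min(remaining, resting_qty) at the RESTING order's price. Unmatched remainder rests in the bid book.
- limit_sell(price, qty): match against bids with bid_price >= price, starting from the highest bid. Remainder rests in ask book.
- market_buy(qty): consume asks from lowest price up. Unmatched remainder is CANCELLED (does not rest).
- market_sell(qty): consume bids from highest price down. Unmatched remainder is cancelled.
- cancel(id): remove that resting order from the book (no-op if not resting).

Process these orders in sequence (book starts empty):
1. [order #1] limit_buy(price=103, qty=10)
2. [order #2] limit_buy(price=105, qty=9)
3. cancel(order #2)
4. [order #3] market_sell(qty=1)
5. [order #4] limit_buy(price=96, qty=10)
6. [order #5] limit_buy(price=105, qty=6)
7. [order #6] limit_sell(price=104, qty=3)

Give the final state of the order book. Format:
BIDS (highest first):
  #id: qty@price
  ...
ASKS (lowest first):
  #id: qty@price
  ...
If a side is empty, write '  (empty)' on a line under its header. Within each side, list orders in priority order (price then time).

After op 1 [order #1] limit_buy(price=103, qty=10): fills=none; bids=[#1:10@103] asks=[-]
After op 2 [order #2] limit_buy(price=105, qty=9): fills=none; bids=[#2:9@105 #1:10@103] asks=[-]
After op 3 cancel(order #2): fills=none; bids=[#1:10@103] asks=[-]
After op 4 [order #3] market_sell(qty=1): fills=#1x#3:1@103; bids=[#1:9@103] asks=[-]
After op 5 [order #4] limit_buy(price=96, qty=10): fills=none; bids=[#1:9@103 #4:10@96] asks=[-]
After op 6 [order #5] limit_buy(price=105, qty=6): fills=none; bids=[#5:6@105 #1:9@103 #4:10@96] asks=[-]
After op 7 [order #6] limit_sell(price=104, qty=3): fills=#5x#6:3@105; bids=[#5:3@105 #1:9@103 #4:10@96] asks=[-]

Answer: BIDS (highest first):
  #5: 3@105
  #1: 9@103
  #4: 10@96
ASKS (lowest first):
  (empty)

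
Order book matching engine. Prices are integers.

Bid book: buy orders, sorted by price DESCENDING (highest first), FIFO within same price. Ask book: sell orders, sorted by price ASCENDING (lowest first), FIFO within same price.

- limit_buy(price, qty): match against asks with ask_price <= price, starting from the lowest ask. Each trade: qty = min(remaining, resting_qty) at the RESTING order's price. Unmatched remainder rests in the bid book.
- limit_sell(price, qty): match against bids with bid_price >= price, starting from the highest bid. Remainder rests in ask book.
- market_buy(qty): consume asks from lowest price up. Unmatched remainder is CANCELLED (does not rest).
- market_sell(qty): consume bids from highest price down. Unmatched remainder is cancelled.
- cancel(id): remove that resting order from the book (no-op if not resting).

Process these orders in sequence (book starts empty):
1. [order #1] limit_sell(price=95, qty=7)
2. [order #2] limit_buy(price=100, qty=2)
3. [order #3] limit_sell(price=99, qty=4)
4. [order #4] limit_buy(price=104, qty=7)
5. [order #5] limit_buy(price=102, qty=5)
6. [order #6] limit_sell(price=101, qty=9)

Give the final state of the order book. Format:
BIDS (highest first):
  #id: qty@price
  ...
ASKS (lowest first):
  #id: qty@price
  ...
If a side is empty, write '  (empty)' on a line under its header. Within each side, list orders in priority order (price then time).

After op 1 [order #1] limit_sell(price=95, qty=7): fills=none; bids=[-] asks=[#1:7@95]
After op 2 [order #2] limit_buy(price=100, qty=2): fills=#2x#1:2@95; bids=[-] asks=[#1:5@95]
After op 3 [order #3] limit_sell(price=99, qty=4): fills=none; bids=[-] asks=[#1:5@95 #3:4@99]
After op 4 [order #4] limit_buy(price=104, qty=7): fills=#4x#1:5@95 #4x#3:2@99; bids=[-] asks=[#3:2@99]
After op 5 [order #5] limit_buy(price=102, qty=5): fills=#5x#3:2@99; bids=[#5:3@102] asks=[-]
After op 6 [order #6] limit_sell(price=101, qty=9): fills=#5x#6:3@102; bids=[-] asks=[#6:6@101]

Answer: BIDS (highest first):
  (empty)
ASKS (lowest first):
  #6: 6@101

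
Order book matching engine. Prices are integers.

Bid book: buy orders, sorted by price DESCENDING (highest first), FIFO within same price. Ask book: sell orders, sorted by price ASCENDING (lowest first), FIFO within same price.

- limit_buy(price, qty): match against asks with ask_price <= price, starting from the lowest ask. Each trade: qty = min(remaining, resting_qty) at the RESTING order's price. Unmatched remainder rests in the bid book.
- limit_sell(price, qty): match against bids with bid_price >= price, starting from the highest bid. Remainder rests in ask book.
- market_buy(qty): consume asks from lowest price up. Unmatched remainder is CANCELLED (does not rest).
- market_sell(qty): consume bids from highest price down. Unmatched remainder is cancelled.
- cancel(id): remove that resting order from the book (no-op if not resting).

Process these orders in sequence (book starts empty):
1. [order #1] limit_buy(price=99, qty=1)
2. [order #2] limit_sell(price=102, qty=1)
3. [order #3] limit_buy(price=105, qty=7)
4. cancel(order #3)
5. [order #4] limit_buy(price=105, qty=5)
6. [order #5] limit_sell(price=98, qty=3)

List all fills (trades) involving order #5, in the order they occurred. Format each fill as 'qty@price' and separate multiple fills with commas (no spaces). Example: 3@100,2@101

Answer: 3@105

Derivation:
After op 1 [order #1] limit_buy(price=99, qty=1): fills=none; bids=[#1:1@99] asks=[-]
After op 2 [order #2] limit_sell(price=102, qty=1): fills=none; bids=[#1:1@99] asks=[#2:1@102]
After op 3 [order #3] limit_buy(price=105, qty=7): fills=#3x#2:1@102; bids=[#3:6@105 #1:1@99] asks=[-]
After op 4 cancel(order #3): fills=none; bids=[#1:1@99] asks=[-]
After op 5 [order #4] limit_buy(price=105, qty=5): fills=none; bids=[#4:5@105 #1:1@99] asks=[-]
After op 6 [order #5] limit_sell(price=98, qty=3): fills=#4x#5:3@105; bids=[#4:2@105 #1:1@99] asks=[-]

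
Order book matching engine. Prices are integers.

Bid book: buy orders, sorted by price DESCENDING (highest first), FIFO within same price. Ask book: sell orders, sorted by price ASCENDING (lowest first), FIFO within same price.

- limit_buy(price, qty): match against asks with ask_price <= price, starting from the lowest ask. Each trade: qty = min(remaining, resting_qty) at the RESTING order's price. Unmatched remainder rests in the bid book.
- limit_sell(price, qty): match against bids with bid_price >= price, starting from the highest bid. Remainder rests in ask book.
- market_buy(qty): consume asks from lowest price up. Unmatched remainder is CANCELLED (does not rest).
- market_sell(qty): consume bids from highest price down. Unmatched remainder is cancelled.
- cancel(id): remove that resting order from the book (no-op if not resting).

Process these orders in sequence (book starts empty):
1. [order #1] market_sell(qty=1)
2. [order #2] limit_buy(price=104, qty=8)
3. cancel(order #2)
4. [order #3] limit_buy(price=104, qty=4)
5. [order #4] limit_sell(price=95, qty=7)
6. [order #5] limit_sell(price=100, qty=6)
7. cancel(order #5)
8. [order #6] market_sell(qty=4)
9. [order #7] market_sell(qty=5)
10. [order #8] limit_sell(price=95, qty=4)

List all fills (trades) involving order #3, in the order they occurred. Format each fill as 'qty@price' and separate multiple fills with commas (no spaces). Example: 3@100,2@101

Answer: 4@104

Derivation:
After op 1 [order #1] market_sell(qty=1): fills=none; bids=[-] asks=[-]
After op 2 [order #2] limit_buy(price=104, qty=8): fills=none; bids=[#2:8@104] asks=[-]
After op 3 cancel(order #2): fills=none; bids=[-] asks=[-]
After op 4 [order #3] limit_buy(price=104, qty=4): fills=none; bids=[#3:4@104] asks=[-]
After op 5 [order #4] limit_sell(price=95, qty=7): fills=#3x#4:4@104; bids=[-] asks=[#4:3@95]
After op 6 [order #5] limit_sell(price=100, qty=6): fills=none; bids=[-] asks=[#4:3@95 #5:6@100]
After op 7 cancel(order #5): fills=none; bids=[-] asks=[#4:3@95]
After op 8 [order #6] market_sell(qty=4): fills=none; bids=[-] asks=[#4:3@95]
After op 9 [order #7] market_sell(qty=5): fills=none; bids=[-] asks=[#4:3@95]
After op 10 [order #8] limit_sell(price=95, qty=4): fills=none; bids=[-] asks=[#4:3@95 #8:4@95]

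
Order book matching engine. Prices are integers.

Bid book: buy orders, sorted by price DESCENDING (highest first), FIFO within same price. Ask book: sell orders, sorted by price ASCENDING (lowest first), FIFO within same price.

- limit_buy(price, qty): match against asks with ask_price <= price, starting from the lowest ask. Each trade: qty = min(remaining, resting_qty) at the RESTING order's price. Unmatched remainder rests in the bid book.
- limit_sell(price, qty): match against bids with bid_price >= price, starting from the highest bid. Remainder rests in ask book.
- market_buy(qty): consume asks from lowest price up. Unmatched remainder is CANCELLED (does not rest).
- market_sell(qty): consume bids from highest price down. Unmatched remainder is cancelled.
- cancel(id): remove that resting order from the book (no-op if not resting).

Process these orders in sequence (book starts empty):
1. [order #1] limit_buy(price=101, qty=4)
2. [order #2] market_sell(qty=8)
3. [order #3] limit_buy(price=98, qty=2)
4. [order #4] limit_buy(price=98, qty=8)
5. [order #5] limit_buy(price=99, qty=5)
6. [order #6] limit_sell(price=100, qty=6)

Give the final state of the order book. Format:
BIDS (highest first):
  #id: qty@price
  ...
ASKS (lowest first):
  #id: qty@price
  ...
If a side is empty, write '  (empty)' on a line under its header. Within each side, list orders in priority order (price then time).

Answer: BIDS (highest first):
  #5: 5@99
  #3: 2@98
  #4: 8@98
ASKS (lowest first):
  #6: 6@100

Derivation:
After op 1 [order #1] limit_buy(price=101, qty=4): fills=none; bids=[#1:4@101] asks=[-]
After op 2 [order #2] market_sell(qty=8): fills=#1x#2:4@101; bids=[-] asks=[-]
After op 3 [order #3] limit_buy(price=98, qty=2): fills=none; bids=[#3:2@98] asks=[-]
After op 4 [order #4] limit_buy(price=98, qty=8): fills=none; bids=[#3:2@98 #4:8@98] asks=[-]
After op 5 [order #5] limit_buy(price=99, qty=5): fills=none; bids=[#5:5@99 #3:2@98 #4:8@98] asks=[-]
After op 6 [order #6] limit_sell(price=100, qty=6): fills=none; bids=[#5:5@99 #3:2@98 #4:8@98] asks=[#6:6@100]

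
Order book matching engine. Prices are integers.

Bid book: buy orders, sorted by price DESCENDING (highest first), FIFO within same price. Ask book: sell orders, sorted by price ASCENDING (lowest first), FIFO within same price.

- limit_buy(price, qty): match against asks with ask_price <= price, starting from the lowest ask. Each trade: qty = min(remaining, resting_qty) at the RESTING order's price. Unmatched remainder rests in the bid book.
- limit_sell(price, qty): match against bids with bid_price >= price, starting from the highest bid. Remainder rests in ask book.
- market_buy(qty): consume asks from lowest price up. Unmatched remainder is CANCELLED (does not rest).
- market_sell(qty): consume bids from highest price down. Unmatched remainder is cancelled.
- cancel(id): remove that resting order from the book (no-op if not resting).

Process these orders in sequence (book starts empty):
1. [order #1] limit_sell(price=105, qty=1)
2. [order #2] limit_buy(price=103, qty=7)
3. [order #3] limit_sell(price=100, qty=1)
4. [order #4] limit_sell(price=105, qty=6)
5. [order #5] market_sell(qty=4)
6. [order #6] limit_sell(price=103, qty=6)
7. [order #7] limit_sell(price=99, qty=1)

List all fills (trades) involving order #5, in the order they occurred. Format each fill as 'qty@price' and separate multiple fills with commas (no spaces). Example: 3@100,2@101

After op 1 [order #1] limit_sell(price=105, qty=1): fills=none; bids=[-] asks=[#1:1@105]
After op 2 [order #2] limit_buy(price=103, qty=7): fills=none; bids=[#2:7@103] asks=[#1:1@105]
After op 3 [order #3] limit_sell(price=100, qty=1): fills=#2x#3:1@103; bids=[#2:6@103] asks=[#1:1@105]
After op 4 [order #4] limit_sell(price=105, qty=6): fills=none; bids=[#2:6@103] asks=[#1:1@105 #4:6@105]
After op 5 [order #5] market_sell(qty=4): fills=#2x#5:4@103; bids=[#2:2@103] asks=[#1:1@105 #4:6@105]
After op 6 [order #6] limit_sell(price=103, qty=6): fills=#2x#6:2@103; bids=[-] asks=[#6:4@103 #1:1@105 #4:6@105]
After op 7 [order #7] limit_sell(price=99, qty=1): fills=none; bids=[-] asks=[#7:1@99 #6:4@103 #1:1@105 #4:6@105]

Answer: 4@103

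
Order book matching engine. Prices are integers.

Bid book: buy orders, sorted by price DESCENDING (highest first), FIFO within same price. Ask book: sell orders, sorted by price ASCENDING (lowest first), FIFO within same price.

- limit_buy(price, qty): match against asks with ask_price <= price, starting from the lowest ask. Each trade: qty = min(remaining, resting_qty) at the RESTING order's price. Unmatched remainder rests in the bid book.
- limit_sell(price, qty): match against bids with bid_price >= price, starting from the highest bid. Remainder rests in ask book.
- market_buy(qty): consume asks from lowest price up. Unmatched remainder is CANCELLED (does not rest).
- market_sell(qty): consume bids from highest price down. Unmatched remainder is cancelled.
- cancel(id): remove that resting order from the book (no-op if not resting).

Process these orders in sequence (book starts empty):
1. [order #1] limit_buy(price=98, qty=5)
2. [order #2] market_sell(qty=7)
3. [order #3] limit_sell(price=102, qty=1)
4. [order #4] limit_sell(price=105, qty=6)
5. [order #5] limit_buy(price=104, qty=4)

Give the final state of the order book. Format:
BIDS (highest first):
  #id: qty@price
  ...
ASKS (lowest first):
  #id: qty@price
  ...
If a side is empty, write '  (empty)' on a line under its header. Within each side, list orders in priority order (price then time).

After op 1 [order #1] limit_buy(price=98, qty=5): fills=none; bids=[#1:5@98] asks=[-]
After op 2 [order #2] market_sell(qty=7): fills=#1x#2:5@98; bids=[-] asks=[-]
After op 3 [order #3] limit_sell(price=102, qty=1): fills=none; bids=[-] asks=[#3:1@102]
After op 4 [order #4] limit_sell(price=105, qty=6): fills=none; bids=[-] asks=[#3:1@102 #4:6@105]
After op 5 [order #5] limit_buy(price=104, qty=4): fills=#5x#3:1@102; bids=[#5:3@104] asks=[#4:6@105]

Answer: BIDS (highest first):
  #5: 3@104
ASKS (lowest first):
  #4: 6@105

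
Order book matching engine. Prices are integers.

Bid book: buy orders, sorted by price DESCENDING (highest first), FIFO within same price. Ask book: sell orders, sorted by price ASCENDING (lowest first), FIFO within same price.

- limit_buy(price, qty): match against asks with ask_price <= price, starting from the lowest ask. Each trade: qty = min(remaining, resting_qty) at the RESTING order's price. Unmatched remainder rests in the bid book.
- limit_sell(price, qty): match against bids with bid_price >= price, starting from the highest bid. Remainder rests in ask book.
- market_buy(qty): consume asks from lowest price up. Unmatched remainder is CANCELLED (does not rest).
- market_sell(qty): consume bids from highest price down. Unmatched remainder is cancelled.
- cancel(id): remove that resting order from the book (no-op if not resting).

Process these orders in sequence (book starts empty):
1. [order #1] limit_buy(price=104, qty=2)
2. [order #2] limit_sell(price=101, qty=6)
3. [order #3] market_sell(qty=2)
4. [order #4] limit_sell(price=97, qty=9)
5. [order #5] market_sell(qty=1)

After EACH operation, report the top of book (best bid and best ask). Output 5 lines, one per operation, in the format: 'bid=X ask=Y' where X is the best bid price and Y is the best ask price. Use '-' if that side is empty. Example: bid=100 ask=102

Answer: bid=104 ask=-
bid=- ask=101
bid=- ask=101
bid=- ask=97
bid=- ask=97

Derivation:
After op 1 [order #1] limit_buy(price=104, qty=2): fills=none; bids=[#1:2@104] asks=[-]
After op 2 [order #2] limit_sell(price=101, qty=6): fills=#1x#2:2@104; bids=[-] asks=[#2:4@101]
After op 3 [order #3] market_sell(qty=2): fills=none; bids=[-] asks=[#2:4@101]
After op 4 [order #4] limit_sell(price=97, qty=9): fills=none; bids=[-] asks=[#4:9@97 #2:4@101]
After op 5 [order #5] market_sell(qty=1): fills=none; bids=[-] asks=[#4:9@97 #2:4@101]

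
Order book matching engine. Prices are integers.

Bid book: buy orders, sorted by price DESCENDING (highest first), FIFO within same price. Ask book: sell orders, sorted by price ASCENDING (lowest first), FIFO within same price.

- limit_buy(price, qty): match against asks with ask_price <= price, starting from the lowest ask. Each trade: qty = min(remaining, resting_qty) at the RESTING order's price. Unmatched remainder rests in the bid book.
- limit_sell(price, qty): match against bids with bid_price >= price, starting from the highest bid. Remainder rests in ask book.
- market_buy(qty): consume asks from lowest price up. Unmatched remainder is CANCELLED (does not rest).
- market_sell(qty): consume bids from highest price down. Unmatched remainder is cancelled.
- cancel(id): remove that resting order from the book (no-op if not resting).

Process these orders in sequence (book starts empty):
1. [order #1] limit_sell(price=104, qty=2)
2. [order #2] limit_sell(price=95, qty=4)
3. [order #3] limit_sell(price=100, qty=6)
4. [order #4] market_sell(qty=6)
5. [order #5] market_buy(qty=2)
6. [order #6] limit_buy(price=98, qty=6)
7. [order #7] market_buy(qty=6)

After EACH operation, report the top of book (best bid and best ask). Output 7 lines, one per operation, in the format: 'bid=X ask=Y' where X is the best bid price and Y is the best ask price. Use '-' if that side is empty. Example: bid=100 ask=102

Answer: bid=- ask=104
bid=- ask=95
bid=- ask=95
bid=- ask=95
bid=- ask=95
bid=98 ask=100
bid=98 ask=104

Derivation:
After op 1 [order #1] limit_sell(price=104, qty=2): fills=none; bids=[-] asks=[#1:2@104]
After op 2 [order #2] limit_sell(price=95, qty=4): fills=none; bids=[-] asks=[#2:4@95 #1:2@104]
After op 3 [order #3] limit_sell(price=100, qty=6): fills=none; bids=[-] asks=[#2:4@95 #3:6@100 #1:2@104]
After op 4 [order #4] market_sell(qty=6): fills=none; bids=[-] asks=[#2:4@95 #3:6@100 #1:2@104]
After op 5 [order #5] market_buy(qty=2): fills=#5x#2:2@95; bids=[-] asks=[#2:2@95 #3:6@100 #1:2@104]
After op 6 [order #6] limit_buy(price=98, qty=6): fills=#6x#2:2@95; bids=[#6:4@98] asks=[#3:6@100 #1:2@104]
After op 7 [order #7] market_buy(qty=6): fills=#7x#3:6@100; bids=[#6:4@98] asks=[#1:2@104]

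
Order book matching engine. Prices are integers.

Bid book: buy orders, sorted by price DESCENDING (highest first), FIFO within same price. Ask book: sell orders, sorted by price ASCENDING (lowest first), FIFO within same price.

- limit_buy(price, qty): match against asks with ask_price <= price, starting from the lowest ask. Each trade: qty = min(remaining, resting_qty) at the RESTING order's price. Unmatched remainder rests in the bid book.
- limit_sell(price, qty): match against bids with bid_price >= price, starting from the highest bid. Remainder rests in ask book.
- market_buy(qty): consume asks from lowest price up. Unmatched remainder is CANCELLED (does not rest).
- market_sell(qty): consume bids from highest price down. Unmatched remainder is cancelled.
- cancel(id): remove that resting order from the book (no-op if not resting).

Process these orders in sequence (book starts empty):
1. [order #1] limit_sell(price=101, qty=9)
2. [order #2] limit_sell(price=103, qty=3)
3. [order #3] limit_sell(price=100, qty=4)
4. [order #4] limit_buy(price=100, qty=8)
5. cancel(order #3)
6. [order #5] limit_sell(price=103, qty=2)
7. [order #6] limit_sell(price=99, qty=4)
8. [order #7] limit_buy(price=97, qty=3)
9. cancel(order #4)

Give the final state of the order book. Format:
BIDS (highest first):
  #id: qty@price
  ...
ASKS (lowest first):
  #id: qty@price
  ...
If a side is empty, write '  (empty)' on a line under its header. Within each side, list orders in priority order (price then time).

After op 1 [order #1] limit_sell(price=101, qty=9): fills=none; bids=[-] asks=[#1:9@101]
After op 2 [order #2] limit_sell(price=103, qty=3): fills=none; bids=[-] asks=[#1:9@101 #2:3@103]
After op 3 [order #3] limit_sell(price=100, qty=4): fills=none; bids=[-] asks=[#3:4@100 #1:9@101 #2:3@103]
After op 4 [order #4] limit_buy(price=100, qty=8): fills=#4x#3:4@100; bids=[#4:4@100] asks=[#1:9@101 #2:3@103]
After op 5 cancel(order #3): fills=none; bids=[#4:4@100] asks=[#1:9@101 #2:3@103]
After op 6 [order #5] limit_sell(price=103, qty=2): fills=none; bids=[#4:4@100] asks=[#1:9@101 #2:3@103 #5:2@103]
After op 7 [order #6] limit_sell(price=99, qty=4): fills=#4x#6:4@100; bids=[-] asks=[#1:9@101 #2:3@103 #5:2@103]
After op 8 [order #7] limit_buy(price=97, qty=3): fills=none; bids=[#7:3@97] asks=[#1:9@101 #2:3@103 #5:2@103]
After op 9 cancel(order #4): fills=none; bids=[#7:3@97] asks=[#1:9@101 #2:3@103 #5:2@103]

Answer: BIDS (highest first):
  #7: 3@97
ASKS (lowest first):
  #1: 9@101
  #2: 3@103
  #5: 2@103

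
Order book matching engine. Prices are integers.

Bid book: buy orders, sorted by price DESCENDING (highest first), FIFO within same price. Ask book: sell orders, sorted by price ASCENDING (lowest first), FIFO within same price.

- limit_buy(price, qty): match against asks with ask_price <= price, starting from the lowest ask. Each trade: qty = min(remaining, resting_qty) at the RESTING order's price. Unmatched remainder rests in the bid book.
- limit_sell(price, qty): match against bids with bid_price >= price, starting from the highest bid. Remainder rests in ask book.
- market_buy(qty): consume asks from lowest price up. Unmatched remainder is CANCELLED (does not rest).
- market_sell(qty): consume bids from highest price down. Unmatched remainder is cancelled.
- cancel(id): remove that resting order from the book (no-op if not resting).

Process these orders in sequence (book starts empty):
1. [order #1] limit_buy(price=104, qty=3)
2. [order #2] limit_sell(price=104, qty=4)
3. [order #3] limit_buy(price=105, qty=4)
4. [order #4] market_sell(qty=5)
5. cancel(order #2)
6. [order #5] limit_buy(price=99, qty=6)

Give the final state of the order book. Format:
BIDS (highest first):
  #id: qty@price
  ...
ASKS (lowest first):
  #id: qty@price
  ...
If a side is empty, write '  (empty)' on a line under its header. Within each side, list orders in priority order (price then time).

After op 1 [order #1] limit_buy(price=104, qty=3): fills=none; bids=[#1:3@104] asks=[-]
After op 2 [order #2] limit_sell(price=104, qty=4): fills=#1x#2:3@104; bids=[-] asks=[#2:1@104]
After op 3 [order #3] limit_buy(price=105, qty=4): fills=#3x#2:1@104; bids=[#3:3@105] asks=[-]
After op 4 [order #4] market_sell(qty=5): fills=#3x#4:3@105; bids=[-] asks=[-]
After op 5 cancel(order #2): fills=none; bids=[-] asks=[-]
After op 6 [order #5] limit_buy(price=99, qty=6): fills=none; bids=[#5:6@99] asks=[-]

Answer: BIDS (highest first):
  #5: 6@99
ASKS (lowest first):
  (empty)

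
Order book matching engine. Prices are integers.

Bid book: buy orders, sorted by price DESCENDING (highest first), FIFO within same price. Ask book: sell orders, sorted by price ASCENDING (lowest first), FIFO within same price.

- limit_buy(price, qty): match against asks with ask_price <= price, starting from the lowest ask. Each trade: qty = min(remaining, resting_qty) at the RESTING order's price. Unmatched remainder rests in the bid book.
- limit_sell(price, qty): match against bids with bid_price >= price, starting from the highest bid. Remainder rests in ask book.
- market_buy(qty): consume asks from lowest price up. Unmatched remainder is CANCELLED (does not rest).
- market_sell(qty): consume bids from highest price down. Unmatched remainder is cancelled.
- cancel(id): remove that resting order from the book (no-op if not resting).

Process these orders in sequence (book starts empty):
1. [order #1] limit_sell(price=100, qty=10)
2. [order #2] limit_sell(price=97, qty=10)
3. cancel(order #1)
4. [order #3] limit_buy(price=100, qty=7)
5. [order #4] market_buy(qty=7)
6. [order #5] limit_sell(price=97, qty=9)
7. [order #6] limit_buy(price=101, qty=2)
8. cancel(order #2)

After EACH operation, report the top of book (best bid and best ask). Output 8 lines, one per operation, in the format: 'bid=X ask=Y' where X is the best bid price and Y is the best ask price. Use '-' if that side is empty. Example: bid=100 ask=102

After op 1 [order #1] limit_sell(price=100, qty=10): fills=none; bids=[-] asks=[#1:10@100]
After op 2 [order #2] limit_sell(price=97, qty=10): fills=none; bids=[-] asks=[#2:10@97 #1:10@100]
After op 3 cancel(order #1): fills=none; bids=[-] asks=[#2:10@97]
After op 4 [order #3] limit_buy(price=100, qty=7): fills=#3x#2:7@97; bids=[-] asks=[#2:3@97]
After op 5 [order #4] market_buy(qty=7): fills=#4x#2:3@97; bids=[-] asks=[-]
After op 6 [order #5] limit_sell(price=97, qty=9): fills=none; bids=[-] asks=[#5:9@97]
After op 7 [order #6] limit_buy(price=101, qty=2): fills=#6x#5:2@97; bids=[-] asks=[#5:7@97]
After op 8 cancel(order #2): fills=none; bids=[-] asks=[#5:7@97]

Answer: bid=- ask=100
bid=- ask=97
bid=- ask=97
bid=- ask=97
bid=- ask=-
bid=- ask=97
bid=- ask=97
bid=- ask=97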